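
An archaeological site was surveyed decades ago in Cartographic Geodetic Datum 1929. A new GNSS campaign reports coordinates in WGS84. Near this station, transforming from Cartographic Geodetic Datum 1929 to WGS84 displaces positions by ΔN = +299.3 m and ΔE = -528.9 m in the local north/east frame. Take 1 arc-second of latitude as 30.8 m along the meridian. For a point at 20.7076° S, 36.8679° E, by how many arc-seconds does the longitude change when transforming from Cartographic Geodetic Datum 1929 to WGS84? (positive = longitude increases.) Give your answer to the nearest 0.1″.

Δλ = -18.4″

At latitude -20.7076°, cos φ = 0.935397.
1″ of longitude at this latitude = 30.80 × cos φ = 28.8102 m, so Δλ = -528.9 / 28.8102 = -18.358″.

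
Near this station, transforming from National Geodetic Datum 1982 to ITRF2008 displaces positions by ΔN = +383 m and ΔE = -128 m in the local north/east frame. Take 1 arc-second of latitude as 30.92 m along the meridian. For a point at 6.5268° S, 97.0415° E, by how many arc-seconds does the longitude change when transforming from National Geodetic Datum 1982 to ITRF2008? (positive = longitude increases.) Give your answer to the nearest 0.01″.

At latitude -6.5268°, cos φ = 0.993519.
1″ of longitude at this latitude = 30.92 × cos φ = 30.7196 m, so Δλ = -128.0 / 30.7196 = -4.167″.

Δλ = -4.17″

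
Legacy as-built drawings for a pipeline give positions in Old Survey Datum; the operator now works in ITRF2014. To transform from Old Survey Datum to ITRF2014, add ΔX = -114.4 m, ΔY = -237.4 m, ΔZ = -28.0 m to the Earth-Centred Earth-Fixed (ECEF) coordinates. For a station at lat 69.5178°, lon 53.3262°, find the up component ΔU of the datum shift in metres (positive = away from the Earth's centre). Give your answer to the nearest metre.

At φ = 69.5178°, λ = 53.3262°: sin φ = 0.936781, cos φ = 0.349916, sin λ = 0.802049, cos λ = 0.597258.
ΔU = cos φ cos λ·ΔX + cos φ sin λ·ΔY + sin φ·ΔZ = (0.349916)(0.597258)(-114.4) + (0.349916)(0.802049)(-237.4) + (0.936781)(-28.0) = -116.76 m.

ΔU = -117 m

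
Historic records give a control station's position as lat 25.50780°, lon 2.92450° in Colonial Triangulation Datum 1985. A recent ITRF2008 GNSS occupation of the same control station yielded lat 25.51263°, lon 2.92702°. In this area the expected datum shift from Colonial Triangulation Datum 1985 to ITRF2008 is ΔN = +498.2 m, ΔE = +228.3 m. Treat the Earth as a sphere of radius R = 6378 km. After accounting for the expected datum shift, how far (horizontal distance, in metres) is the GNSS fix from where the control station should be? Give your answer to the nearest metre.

47 m

Observed coordinate differences: Δφ = +0.00483°, Δλ = +0.00252°.
Converting to metres (1° lat = 111317 m, cos φ = 0.902527): observed ΔN = 537.7 m, observed ΔE = 253.2 m.
Subtracting the expected shift leaves a residual of 537.7 − (498.2) = 39.5 m north and 253.2 − (228.3) = 24.9 m east.
Residual distance = √(39.5² + 24.9²) = 46.6 m.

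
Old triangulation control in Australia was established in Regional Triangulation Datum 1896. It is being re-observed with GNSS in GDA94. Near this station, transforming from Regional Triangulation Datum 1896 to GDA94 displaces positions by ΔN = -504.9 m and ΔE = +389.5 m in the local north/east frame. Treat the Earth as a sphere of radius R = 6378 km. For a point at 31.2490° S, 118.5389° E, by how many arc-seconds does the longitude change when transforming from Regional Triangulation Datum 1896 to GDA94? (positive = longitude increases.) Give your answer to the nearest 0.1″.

Δλ = 14.7″

At latitude -31.2490°, cos φ = 0.854921.
One radian of longitude at latitude φ spans R cos φ, so Δλ = ΔE / (R cos φ) = 389.5 / (6378000 × 0.854921) = 7.1433e-05 rad = 14.734″.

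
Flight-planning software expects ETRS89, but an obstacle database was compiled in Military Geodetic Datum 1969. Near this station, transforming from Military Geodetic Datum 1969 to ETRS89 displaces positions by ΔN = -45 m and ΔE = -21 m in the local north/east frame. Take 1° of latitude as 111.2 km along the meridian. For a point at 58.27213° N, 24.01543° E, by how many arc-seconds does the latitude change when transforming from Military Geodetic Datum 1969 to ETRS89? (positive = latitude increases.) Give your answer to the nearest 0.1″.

Δφ = -1.5″

1° of latitude = 111.2 km, so Δφ = -45.0 / 111200 = -0.0004047° = -1.457″.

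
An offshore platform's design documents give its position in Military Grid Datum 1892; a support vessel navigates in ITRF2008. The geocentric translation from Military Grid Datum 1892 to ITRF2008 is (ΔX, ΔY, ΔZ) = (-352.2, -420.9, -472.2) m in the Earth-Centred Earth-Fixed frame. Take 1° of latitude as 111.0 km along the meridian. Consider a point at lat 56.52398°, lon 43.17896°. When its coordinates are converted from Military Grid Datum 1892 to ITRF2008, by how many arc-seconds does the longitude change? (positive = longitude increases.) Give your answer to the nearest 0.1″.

sin φ = 0.834117, cos φ = 0.551588, sin λ = 0.684279, cos λ = 0.729220.
East component: ΔE = −sin λ·ΔX + cos λ·ΔY = −(0.684279)(-352.2) + (0.729220)(-420.9) = -65.93 m.
1° of latitude spans 111000 m; at latitude φ, 1° of longitude spans that × cos φ = 61226.3 m, so Δλ = -65.93 / 61226.3 × 3600 = -3.876″.

Δλ = -3.9″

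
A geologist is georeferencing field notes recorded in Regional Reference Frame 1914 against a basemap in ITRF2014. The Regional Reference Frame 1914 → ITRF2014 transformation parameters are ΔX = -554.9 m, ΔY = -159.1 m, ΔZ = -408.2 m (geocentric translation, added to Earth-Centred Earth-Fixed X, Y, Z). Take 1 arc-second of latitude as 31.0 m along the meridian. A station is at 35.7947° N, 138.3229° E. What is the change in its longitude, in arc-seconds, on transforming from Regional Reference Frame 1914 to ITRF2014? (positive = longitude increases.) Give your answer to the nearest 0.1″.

sin φ = 0.584883, cos φ = 0.811118, sin λ = 0.664932, cos λ = -0.746904.
East component: ΔE = −sin λ·ΔX + cos λ·ΔY = −(0.664932)(-554.9) + (-0.746904)(-159.1) = 487.80 m.
1° of latitude spans 3600 × 31.00 = 111600 m; at latitude φ, 1° of longitude spans that × cos φ = 90520.8 m, so Δλ = 487.80 / 90520.8 × 3600 = 19.400″.

Δλ = 19.4″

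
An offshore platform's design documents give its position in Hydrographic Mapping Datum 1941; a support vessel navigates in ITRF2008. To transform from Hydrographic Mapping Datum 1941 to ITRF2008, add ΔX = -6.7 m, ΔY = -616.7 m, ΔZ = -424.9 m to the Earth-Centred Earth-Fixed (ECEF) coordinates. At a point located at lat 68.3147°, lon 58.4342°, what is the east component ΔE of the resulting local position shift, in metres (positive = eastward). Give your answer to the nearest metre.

At φ = 68.3147°, λ = 58.4342°: sin φ = 0.929227, cos φ = 0.369508, sin λ = 0.852040, cos λ = 0.523477.
ΔE = −sin λ·ΔX + cos λ·ΔY = −(0.852040)·(-6.7) + (0.523477)·(-616.7) = -317.12 m.

ΔE = -317 m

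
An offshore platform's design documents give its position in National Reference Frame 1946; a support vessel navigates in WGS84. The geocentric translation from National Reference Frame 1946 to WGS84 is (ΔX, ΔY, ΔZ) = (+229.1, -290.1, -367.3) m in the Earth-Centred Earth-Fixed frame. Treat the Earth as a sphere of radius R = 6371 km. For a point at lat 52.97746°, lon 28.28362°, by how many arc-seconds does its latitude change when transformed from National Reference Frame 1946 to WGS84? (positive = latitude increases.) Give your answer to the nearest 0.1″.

Δφ = -8.8″

sin φ = 0.798399, cos φ = 0.602129, sin λ = 0.473836, cos λ = 0.880613.
North component: ΔN = −sin φ cos λ·ΔX − sin φ sin λ·ΔY + cos φ·ΔZ = −(0.798399)(0.880613)(229.1) − (0.798399)(0.473836)(-290.1) + (0.602129)(-367.3) = -272.49 m.
1° of latitude spans πR/180 = 111195 m, so Δφ = -272.49 / 111195 × 3600 = -8.822″.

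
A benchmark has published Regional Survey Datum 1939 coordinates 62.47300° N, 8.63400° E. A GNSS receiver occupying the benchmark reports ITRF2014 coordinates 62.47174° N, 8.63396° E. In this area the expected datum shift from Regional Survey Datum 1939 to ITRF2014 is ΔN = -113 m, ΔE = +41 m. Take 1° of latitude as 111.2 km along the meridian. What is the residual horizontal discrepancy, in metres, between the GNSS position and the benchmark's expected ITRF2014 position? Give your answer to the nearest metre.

Observed coordinate differences: Δφ = -0.00126°, Δλ = -0.00004°.
Converting to metres (1° lat = 111200 m, cos φ = 0.462167): observed ΔN = -140.1 m, observed ΔE = -2.1 m.
Subtracting the expected shift leaves a residual of -140.1 − (-113) = -27.1 m north and -2.1 − (41) = -43.1 m east.
Residual distance = √((-27.1)² + (-43.1)²) = 50.9 m.

51 m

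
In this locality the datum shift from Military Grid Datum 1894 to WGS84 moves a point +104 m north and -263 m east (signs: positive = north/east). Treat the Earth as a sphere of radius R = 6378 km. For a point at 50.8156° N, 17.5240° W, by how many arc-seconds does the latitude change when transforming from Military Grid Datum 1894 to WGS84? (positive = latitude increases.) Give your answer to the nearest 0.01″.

Δφ = 3.36″

On a sphere of radius R, 1 rad of latitude = R, so Δφ = ΔN / R = 104.0 / 6378000 = 1.6306e-05 rad = 3.363″.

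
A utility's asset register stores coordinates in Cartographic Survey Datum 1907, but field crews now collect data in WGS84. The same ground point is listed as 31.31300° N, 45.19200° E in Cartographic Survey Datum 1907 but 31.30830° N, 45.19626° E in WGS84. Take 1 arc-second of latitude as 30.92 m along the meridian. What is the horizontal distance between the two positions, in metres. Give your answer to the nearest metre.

Δφ = 31.30830° − 31.31300° = -0.00470°; Δλ = 45.19626° − 45.19200° = +0.00426°.
1° of latitude = 3600 × 30.92 = 111312 m.
ΔN = Δφ × 111312 = -523.2 m; ΔE = Δλ × 111312 × cos(31.31300°) = +0.00426 × 111312 × 0.854341 = 405.1 m.
Distance = √(ΔE² + ΔN²) = √(405.1² + (-523.2)²) = 661.7 m.

662 m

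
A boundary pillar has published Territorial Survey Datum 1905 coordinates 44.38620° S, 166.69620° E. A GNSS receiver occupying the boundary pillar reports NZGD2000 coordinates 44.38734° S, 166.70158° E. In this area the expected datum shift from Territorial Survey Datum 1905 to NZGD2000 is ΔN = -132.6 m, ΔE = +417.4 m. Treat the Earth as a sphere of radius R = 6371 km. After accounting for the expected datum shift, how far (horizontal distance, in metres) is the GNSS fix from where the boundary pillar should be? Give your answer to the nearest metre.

Observed coordinate differences: Δφ = -0.00114°, Δλ = +0.00538°.
Converting to metres (1° lat = 111195 m, cos φ = 0.714641): observed ΔN = -126.8 m, observed ΔE = 427.5 m.
Subtracting the expected shift leaves a residual of -126.8 − (-132.6) = 5.8 m north and 427.5 − (417.4) = 10.1 m east.
Residual distance = √(5.8² + 10.1²) = 11.7 m.

12 m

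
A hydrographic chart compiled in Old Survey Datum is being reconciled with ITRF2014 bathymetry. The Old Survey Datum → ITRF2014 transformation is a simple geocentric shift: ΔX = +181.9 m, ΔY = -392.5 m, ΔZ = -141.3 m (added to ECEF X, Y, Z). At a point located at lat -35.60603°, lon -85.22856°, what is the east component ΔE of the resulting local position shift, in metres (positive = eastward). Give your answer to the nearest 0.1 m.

ΔE = 148.6 m

At φ = -35.60603°, λ = -85.22856°: sin φ = -0.582209, cos φ = 0.813039, sin λ = -0.996534, cos λ = 0.083181.
ΔE = −sin λ·ΔX + cos λ·ΔY = −(-0.996534)·(181.9) + (0.083181)·(-392.5) = 148.62 m.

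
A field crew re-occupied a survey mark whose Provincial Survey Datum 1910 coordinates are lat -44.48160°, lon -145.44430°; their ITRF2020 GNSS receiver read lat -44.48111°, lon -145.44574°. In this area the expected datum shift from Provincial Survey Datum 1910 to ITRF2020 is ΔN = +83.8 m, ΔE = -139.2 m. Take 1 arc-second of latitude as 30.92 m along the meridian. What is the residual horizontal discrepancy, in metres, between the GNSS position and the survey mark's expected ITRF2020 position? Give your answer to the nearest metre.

38 m

Observed coordinate differences: Δφ = +0.00049°, Δλ = -0.00144°.
Converting to metres (1° lat = 111312 m, cos φ = 0.713476): observed ΔN = 54.5 m, observed ΔE = -114.4 m.
Subtracting the expected shift leaves a residual of 54.5 − (83.8) = -29.3 m north and -114.4 − (-139.2) = 24.8 m east.
Residual distance = √((-29.3)² + 24.8²) = 38.4 m.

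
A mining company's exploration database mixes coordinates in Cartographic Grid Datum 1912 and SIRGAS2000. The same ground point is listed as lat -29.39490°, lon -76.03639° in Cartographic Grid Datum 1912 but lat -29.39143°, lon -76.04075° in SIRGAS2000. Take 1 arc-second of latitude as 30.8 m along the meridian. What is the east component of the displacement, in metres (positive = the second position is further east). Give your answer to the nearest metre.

Δφ = -29.39143° − -29.39490° = +0.00347°; Δλ = -76.04075° − -76.03639° = -0.00436°.
1° of latitude = 3600 × 30.80 = 110880 m.
ΔN = Δφ × 110880 = 384.8 m; ΔE = Δλ × 110880 × cos(-29.39490°) = -0.00436 × 110880 × 0.871258 = -421.2 m.

ΔE = -421 m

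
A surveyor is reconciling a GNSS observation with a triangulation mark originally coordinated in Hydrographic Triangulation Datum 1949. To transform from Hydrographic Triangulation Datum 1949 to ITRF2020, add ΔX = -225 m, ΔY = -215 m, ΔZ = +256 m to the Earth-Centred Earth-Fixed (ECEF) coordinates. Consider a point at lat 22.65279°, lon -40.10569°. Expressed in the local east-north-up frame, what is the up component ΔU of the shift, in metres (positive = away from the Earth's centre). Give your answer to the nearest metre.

ΔU = 68 m

The local up (radial) axis is (cos φ cos λ, cos φ sin λ, sin φ), giving ΔU = -158.817 + 127.818 + 98.597 = 67.60 m.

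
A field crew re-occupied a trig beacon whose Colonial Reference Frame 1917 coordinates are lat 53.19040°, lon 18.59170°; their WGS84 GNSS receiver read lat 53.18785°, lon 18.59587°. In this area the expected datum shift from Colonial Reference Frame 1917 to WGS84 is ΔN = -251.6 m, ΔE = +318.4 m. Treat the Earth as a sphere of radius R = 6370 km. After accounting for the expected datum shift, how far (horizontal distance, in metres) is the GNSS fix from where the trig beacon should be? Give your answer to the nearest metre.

52 m

Observed coordinate differences: Δφ = -0.00255°, Δλ = +0.00417°.
Converting to metres (1° lat = 111177 m, cos φ = 0.599158): observed ΔN = -283.5 m, observed ΔE = 277.8 m.
Subtracting the expected shift leaves a residual of -283.5 − (-251.6) = -31.9 m north and 277.8 − (318.4) = -40.6 m east.
Residual distance = √((-31.9)² + (-40.6)²) = 51.7 m.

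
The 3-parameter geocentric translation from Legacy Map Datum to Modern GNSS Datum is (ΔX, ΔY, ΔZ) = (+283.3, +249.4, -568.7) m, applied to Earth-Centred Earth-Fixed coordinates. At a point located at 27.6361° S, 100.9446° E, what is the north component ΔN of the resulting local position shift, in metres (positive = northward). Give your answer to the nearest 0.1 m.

At φ = -27.6361°, λ = 100.9446°: sin φ = -0.463854, cos φ = 0.885911, sin λ = 0.981811, cos λ = -0.189860.
ΔN = −sin φ cos λ·ΔX − sin φ sin λ·ΔY + cos φ·ΔZ = −(-0.463854)(-0.189860)(283.3) − (-0.463854)(0.981811)(249.4) + (0.885911)(-568.7) = -415.19 m.

ΔN = -415.2 m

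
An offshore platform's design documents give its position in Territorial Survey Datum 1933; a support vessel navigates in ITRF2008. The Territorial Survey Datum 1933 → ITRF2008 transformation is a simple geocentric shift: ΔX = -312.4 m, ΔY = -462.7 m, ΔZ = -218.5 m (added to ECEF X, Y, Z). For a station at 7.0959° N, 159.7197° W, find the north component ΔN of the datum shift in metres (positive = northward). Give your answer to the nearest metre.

The local north axis is (−sin φ cos λ, −sin φ sin λ, cos φ), giving ΔN = -36.199 − 19.812 − 216.826 = -272.84 m.

ΔN = -273 m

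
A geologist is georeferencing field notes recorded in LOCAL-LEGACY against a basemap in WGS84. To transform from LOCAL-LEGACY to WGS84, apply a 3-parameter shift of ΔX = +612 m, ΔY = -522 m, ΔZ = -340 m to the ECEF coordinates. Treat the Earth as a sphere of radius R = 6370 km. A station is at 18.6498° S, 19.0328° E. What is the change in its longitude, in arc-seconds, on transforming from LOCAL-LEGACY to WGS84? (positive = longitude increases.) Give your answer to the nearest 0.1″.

Δλ = -23.7″

sin φ = -0.319783, cos φ = 0.947491, sin λ = 0.326109, cos λ = 0.945332.
East component: ΔE = −sin λ·ΔX + cos λ·ΔY = −(0.326109)(612) + (0.945332)(-522) = -693.04 m.
1° of latitude spans πR/180 = 111177 m; at latitude φ, 1° of longitude spans that × cos φ = 105339.6 m, so Δλ = -693.04 / 105339.6 × 3600 = -23.685″.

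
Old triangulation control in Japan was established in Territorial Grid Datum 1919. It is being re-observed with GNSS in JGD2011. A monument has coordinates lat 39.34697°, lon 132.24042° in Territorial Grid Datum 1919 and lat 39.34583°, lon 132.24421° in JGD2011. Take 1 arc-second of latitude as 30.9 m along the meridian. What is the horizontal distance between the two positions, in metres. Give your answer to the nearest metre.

350 m

Δφ = 39.34583° − 39.34697° = -0.00114°; Δλ = 132.24421° − 132.24042° = +0.00379°.
1° of latitude = 3600 × 30.90 = 111240 m.
ΔN = Δφ × 111240 = -126.8 m; ΔE = Δλ × 111240 × cos(39.34697°) = +0.00379 × 111240 × 0.773321 = 326.0 m.
Distance = √(ΔE² + ΔN²) = √(326.0² + (-126.8)²) = 349.8 m.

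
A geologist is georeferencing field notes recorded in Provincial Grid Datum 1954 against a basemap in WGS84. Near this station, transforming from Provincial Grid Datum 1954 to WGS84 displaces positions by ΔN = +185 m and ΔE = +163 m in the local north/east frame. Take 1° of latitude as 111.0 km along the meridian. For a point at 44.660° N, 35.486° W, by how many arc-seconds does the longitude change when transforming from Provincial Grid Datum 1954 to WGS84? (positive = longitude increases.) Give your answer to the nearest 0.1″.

Δλ = 7.4″

At latitude 44.660°, cos φ = 0.711290.
1° of longitude at this latitude = 111.0 × cos φ = 78.95 km, so Δλ = 163.0 / 78953.2 = 0.0020645° = 7.432″.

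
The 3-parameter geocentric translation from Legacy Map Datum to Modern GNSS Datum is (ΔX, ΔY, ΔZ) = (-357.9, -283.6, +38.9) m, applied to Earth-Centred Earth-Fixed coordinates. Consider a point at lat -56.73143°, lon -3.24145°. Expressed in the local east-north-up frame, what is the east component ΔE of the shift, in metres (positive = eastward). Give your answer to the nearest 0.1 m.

ΔE = -303.4 m

The local east axis at (φ, λ) is (−sin λ, cos λ, 0), so ΔE = −sin(-3.24145°)·(-357.9) + cos(-3.24145°)·(-283.6) = -303.38 m.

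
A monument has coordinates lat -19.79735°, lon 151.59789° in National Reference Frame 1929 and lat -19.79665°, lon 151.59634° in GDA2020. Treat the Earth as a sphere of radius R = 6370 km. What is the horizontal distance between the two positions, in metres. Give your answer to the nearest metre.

180 m

Δφ = -19.79665° − -19.79735° = +0.00070°; Δλ = 151.59634° − 151.59789° = -0.00155°.
1° along a meridian = πR/180 = 111177 m.
ΔN = Δφ × 111177 = 77.8 m; ΔE = Δλ × 111177 × cos(-19.79735°) = -0.00155 × 111177 × 0.940896 = -162.1 m.
Distance = √(ΔE² + ΔN²) = √((-162.1)² + 77.8²) = 179.8 m.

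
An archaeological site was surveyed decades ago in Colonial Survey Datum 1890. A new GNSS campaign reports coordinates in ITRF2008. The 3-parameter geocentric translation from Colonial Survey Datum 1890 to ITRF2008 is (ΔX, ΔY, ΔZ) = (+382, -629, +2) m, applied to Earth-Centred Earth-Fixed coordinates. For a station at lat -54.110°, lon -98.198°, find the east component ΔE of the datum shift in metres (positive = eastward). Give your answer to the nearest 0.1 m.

ΔE = 467.8 m

The local east axis at (φ, λ) is (−sin λ, cos λ, 0), so ΔE = −sin(-98.198°)·382 + cos(-98.198°)·(-629) = 467.79 m.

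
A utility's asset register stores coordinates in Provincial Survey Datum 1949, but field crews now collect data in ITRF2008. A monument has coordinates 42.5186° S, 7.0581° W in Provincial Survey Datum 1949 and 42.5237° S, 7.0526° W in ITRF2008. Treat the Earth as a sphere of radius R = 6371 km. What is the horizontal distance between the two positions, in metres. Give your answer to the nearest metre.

Δφ = -42.5237° − -42.5186° = -0.0051°; Δλ = -7.0526° − -7.0581° = +0.0055°.
1° along a meridian = πR/180 = 111195 m.
ΔN = Δφ × 111195 = -567.1 m; ΔE = Δλ × 111195 × cos(-42.5186°) = +0.0055 × 111195 × 0.737058 = 450.8 m.
Distance = √(ΔE² + ΔN²) = √(450.8² + (-567.1)²) = 724.4 m.

724 m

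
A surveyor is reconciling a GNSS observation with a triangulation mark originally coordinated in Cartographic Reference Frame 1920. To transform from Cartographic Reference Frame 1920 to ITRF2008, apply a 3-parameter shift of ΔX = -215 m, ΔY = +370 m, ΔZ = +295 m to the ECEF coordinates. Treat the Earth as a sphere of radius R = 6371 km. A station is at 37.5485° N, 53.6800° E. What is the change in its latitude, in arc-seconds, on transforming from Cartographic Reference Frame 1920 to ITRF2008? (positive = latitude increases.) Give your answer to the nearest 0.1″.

sin φ = 0.609433, cos φ = 0.792838, sin λ = 0.805722, cos λ = 0.592294.
North component: ΔN = −sin φ cos λ·ΔX − sin φ sin λ·ΔY + cos φ·ΔZ = −(0.609433)(0.592294)(-215) − (0.609433)(0.805722)(370) + (0.792838)(295) = 129.81 m.
1° of latitude spans πR/180 = 111195 m, so Δφ = 129.81 / 111195 × 3600 = 4.203″.

Δφ = 4.2″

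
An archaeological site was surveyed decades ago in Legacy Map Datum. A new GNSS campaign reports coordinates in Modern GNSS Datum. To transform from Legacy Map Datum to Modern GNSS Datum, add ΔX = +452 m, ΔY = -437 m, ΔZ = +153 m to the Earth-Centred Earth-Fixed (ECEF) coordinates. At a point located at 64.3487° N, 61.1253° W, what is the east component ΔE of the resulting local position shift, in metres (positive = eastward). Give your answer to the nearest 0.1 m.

The local east axis at (φ, λ) is (−sin λ, cos λ, 0), so ΔE = −sin(-61.1253°)·452 + cos(-61.1253°)·(-437) = 184.78 m.

ΔE = 184.8 m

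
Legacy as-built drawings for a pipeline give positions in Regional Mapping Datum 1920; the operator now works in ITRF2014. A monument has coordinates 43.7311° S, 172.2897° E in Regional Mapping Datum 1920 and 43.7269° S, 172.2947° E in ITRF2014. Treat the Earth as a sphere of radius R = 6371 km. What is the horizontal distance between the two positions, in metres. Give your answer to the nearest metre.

616 m

Δφ = -43.7269° − -43.7311° = +0.0042°; Δλ = 172.2947° − 172.2897° = +0.0050°.
1° along a meridian = πR/180 = 111195 m.
ΔN = Δφ × 111195 = 467.0 m; ΔE = Δλ × 111195 × cos(-43.7311°) = +0.0050 × 111195 × 0.722592 = 401.7 m.
Distance = √(ΔE² + ΔN²) = √(401.7² + 467.0²) = 616.0 m.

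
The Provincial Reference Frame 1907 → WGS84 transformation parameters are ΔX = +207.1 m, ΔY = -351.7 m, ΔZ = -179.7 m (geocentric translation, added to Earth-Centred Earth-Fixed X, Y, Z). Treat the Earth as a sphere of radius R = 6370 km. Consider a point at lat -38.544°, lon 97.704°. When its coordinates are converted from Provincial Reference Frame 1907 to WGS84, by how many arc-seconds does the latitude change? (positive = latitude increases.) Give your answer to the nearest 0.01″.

Δφ = -12.14″

sin φ = -0.623115, cos φ = 0.782130, sin λ = 0.990974, cos λ = -0.134055.
North component: ΔN = −sin φ cos λ·ΔX − sin φ sin λ·ΔY + cos φ·ΔZ = −(-0.623115)(-0.134055)(207.1) − (-0.623115)(0.990974)(-351.7) + (0.782130)(-179.7) = -375.02 m.
1° of latitude spans πR/180 = 111177 m, so Δφ = -375.02 / 111177 × 3600 = -12.143″.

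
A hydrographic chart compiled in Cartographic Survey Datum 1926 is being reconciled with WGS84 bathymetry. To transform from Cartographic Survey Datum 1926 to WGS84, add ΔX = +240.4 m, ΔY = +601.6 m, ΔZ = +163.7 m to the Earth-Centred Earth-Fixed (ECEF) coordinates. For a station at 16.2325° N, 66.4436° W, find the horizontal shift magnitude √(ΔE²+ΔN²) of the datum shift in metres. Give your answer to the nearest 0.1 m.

The local east axis at (φ, λ) is (−sin λ, cos λ, 0), so ΔE = −sin(-66.4436°)·240.4 + cos(-66.4436°)·601.6 = 460.80 m.
The local north axis is (−sin φ cos λ, −sin φ sin λ, cos φ), giving ΔN = -26.857 + 154.155 + 157.174 = 284.47 m.
Horizontal magnitude = √(ΔE² + ΔN²) = √(460.80² + 284.47²) = 541.53 m.

541.5 m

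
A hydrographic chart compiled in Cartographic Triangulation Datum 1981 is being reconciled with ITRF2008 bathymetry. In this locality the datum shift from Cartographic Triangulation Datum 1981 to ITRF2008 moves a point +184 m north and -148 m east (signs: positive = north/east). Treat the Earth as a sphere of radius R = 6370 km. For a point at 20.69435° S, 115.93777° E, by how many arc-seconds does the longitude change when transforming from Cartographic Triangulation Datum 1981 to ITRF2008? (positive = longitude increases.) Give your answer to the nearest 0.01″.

At latitude -20.69435°, cos φ = 0.935479.
One radian of longitude at latitude φ spans R cos φ, so Δλ = ΔE / (R cos φ) = -148.0 / (6370000 × 0.935479) = -2.4836e-05 rad = -5.123″.

Δλ = -5.12″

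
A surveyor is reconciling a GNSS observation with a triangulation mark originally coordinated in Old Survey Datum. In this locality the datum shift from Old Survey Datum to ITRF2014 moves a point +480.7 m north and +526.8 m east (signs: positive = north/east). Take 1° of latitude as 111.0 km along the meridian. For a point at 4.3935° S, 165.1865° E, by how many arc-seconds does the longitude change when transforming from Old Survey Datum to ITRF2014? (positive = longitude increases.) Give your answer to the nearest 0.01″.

Δλ = 17.14″

At latitude -4.3935°, cos φ = 0.997061.
1° of longitude at this latitude = 111.0 × cos φ = 110.67 km, so Δλ = 526.8 / 110673.8 = 0.0047599° = 17.136″.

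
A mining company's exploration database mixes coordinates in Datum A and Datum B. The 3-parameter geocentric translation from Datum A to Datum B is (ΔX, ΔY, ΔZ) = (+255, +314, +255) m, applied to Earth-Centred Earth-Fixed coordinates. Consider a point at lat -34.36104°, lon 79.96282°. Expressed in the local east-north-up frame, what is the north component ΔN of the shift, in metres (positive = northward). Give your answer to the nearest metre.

ΔN = 410 m

The local north axis is (−sin φ cos λ, −sin φ sin λ, cos φ), giving ΔN = 25.084 + 174.511 + 210.502 = 410.10 m.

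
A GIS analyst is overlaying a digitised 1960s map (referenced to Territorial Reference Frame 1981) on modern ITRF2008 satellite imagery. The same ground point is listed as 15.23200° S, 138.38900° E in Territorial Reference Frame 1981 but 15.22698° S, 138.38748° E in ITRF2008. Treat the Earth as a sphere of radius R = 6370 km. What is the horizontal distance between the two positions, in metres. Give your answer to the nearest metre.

Δφ = -15.22698° − -15.23200° = +0.00502°; Δλ = 138.38748° − 138.38900° = -0.00152°.
1° along a meridian = πR/180 = 111177 m.
ΔN = Δφ × 111177 = 558.1 m; ΔE = Δλ × 111177 × cos(-15.23200°) = -0.00152 × 111177 × 0.964870 = -163.1 m.
Distance = √(ΔE² + ΔN²) = √((-163.1)² + 558.1²) = 581.4 m.

581 m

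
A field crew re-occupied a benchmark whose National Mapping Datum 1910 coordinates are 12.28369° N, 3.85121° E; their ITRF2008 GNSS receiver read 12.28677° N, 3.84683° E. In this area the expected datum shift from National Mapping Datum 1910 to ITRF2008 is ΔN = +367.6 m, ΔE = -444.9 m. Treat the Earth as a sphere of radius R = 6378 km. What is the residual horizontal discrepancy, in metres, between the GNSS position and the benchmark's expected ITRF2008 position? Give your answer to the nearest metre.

40 m

Observed coordinate differences: Δφ = +0.00308°, Δλ = -0.00438°.
Converting to metres (1° lat = 111317 m, cos φ = 0.977106): observed ΔN = 342.9 m, observed ΔE = -476.4 m.
Subtracting the expected shift leaves a residual of 342.9 − (367.6) = -24.7 m north and -476.4 − (-444.9) = -31.5 m east.
Residual distance = √((-24.7)² + (-31.5)²) = 40.1 m.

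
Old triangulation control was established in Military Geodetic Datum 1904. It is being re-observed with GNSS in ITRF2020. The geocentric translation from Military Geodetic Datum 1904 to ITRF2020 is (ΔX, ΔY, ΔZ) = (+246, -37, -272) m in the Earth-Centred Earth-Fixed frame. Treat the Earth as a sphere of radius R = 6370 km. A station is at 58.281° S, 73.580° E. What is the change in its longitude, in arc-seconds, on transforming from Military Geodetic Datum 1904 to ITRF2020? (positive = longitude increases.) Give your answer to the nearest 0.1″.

Δλ = -15.2″

sin φ = -0.850637, cos φ = 0.525754, sin λ = 0.959215, cos λ = 0.282676.
East component: ΔE = −sin λ·ΔX + cos λ·ΔY = −(0.959215)(246) + (0.282676)(-37) = -246.43 m.
1° of latitude spans πR/180 = 111177 m; at latitude φ, 1° of longitude spans that × cos φ = 58452.0 m, so Δλ = -246.43 / 58452.0 × 3600 = -15.177″.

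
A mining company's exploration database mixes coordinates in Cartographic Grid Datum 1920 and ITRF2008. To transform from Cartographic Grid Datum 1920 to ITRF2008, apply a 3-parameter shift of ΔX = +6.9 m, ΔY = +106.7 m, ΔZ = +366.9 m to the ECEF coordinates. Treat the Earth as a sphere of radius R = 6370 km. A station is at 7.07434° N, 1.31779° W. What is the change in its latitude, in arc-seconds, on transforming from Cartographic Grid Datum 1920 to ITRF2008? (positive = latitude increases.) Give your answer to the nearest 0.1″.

Δφ = 11.8″

sin φ = 0.123157, cos φ = 0.992387, sin λ = -0.022998, cos λ = 0.999736.
North component: ΔN = −sin φ cos λ·ΔX − sin φ sin λ·ΔY + cos φ·ΔZ = −(0.123157)(0.999736)(6.9) − (0.123157)(-0.022998)(106.7) + (0.992387)(366.9) = 363.56 m.
1° of latitude spans πR/180 = 111177 m, so Δφ = 363.56 / 111177 × 3600 = 11.772″.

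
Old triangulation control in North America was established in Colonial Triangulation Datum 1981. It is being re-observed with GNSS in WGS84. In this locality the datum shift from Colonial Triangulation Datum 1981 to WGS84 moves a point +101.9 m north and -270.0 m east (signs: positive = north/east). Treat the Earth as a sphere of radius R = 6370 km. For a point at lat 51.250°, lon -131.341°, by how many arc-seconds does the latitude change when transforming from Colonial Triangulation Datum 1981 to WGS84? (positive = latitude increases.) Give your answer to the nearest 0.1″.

Δφ = 3.3″

On a sphere of radius R, 1 rad of latitude = R, so Δφ = ΔN / R = 101.9 / 6370000 = 1.5997e-05 rad = 3.300″.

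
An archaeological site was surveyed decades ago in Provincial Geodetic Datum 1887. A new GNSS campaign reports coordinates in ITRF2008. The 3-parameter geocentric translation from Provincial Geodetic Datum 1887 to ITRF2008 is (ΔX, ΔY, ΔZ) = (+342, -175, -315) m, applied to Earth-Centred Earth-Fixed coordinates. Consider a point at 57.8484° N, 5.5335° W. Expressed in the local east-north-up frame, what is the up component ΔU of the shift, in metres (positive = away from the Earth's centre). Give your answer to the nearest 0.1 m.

ΔU = -76.6 m

At φ = 57.8484°, λ = -5.5335°: sin φ = 0.846643, cos φ = 0.532161, sin λ = -0.096428, cos λ = 0.995340.
ΔU = cos φ cos λ·ΔX + cos φ sin λ·ΔY + sin φ·ΔZ = (0.532161)(0.995340)(342) + (0.532161)(-0.096428)(-175) + (0.846643)(-315) = -76.56 m.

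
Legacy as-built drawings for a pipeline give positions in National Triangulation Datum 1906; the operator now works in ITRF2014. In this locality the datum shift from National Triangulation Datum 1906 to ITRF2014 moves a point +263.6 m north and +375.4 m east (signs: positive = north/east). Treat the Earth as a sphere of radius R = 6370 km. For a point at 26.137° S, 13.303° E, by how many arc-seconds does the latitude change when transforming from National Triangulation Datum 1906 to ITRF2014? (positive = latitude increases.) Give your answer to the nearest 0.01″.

On a sphere of radius R, 1 rad of latitude = R, so Δφ = ΔN / R = 263.6 / 6370000 = 4.1381e-05 rad = 8.536″.

Δφ = 8.54″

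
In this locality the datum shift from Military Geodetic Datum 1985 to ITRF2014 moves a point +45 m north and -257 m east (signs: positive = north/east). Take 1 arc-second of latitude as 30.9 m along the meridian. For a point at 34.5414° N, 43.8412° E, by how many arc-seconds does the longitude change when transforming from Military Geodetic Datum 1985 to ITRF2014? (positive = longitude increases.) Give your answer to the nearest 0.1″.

At latitude 34.5414°, cos φ = 0.823717.
1″ of longitude at this latitude = 30.90 × cos φ = 25.4528 m, so Δλ = -257.0 / 25.4528 = -10.097″.

Δλ = -10.1″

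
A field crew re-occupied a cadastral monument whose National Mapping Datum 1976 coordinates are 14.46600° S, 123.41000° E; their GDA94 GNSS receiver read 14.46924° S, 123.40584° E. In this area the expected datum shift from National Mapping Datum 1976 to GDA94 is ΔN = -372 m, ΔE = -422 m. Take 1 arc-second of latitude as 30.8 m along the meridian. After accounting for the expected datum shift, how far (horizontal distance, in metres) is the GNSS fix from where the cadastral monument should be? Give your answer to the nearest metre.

28 m

Observed coordinate differences: Δφ = -0.00324°, Δλ = -0.00416°.
Converting to metres (1° lat = 110880 m, cos φ = 0.968296): observed ΔN = -359.3 m, observed ΔE = -446.6 m.
Subtracting the expected shift leaves a residual of -359.3 − (-372) = 12.7 m north and -446.6 − (-422) = -24.6 m east.
Residual distance = √(12.7² + (-24.6)²) = 27.7 m.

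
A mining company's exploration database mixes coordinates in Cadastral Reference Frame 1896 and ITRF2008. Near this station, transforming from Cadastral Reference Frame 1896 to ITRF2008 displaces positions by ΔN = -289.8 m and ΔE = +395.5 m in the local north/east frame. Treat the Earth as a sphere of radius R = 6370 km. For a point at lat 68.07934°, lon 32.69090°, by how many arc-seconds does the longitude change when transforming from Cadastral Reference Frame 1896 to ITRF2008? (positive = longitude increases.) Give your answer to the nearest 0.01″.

Δλ = 34.30″

At latitude 68.07934°, cos φ = 0.373322.
One radian of longitude at latitude φ spans R cos φ, so Δλ = ΔE / (R cos φ) = 395.5 / (6370000 × 0.373322) = 1.6631e-04 rad = 34.304″.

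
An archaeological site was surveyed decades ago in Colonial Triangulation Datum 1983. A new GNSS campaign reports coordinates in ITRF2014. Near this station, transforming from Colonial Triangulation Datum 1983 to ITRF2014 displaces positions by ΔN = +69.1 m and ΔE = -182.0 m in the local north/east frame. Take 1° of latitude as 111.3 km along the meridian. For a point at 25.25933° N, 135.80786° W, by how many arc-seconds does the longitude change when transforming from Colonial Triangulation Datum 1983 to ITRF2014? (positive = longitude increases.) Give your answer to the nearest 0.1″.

Δλ = -6.5″

At latitude 25.25933°, cos φ = 0.904386.
1° of longitude at this latitude = 111.3 × cos φ = 100.66 km, so Δλ = -182.0 / 100658.1 = -0.0018081° = -6.509″.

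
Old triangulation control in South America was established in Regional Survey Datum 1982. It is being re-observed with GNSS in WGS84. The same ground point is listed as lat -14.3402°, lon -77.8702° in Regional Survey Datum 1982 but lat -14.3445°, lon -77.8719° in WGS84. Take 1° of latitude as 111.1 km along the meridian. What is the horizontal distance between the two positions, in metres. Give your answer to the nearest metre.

512 m

Δφ = -14.3445° − -14.3402° = -0.0043°; Δλ = -77.8719° − -77.8702° = -0.0017°.
ΔN = Δφ × 111100 = -477.7 m; ΔE = Δλ × 111100 × cos(-14.3402°) = -0.0017 × 111100 × 0.968842 = -183.0 m.
Distance = √(ΔE² + ΔN²) = √((-183.0)² + (-477.7)²) = 511.6 m.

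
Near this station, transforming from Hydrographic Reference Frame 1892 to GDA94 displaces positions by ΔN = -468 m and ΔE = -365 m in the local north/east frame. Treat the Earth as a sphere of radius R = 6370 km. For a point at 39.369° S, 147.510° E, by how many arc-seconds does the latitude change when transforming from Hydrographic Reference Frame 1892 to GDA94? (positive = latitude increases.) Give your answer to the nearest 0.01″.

Δφ = -15.15″

On a sphere of radius R, 1 rad of latitude = R, so Δφ = ΔN / R = -468.0 / 6370000 = -7.3469e-05 rad = -15.154″.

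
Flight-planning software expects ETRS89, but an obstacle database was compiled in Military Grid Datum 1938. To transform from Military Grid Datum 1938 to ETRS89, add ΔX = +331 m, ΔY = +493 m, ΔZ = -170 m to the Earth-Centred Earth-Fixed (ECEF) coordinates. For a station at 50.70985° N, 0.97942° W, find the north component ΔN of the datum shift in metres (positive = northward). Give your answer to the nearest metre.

ΔN = -357 m

At φ = 50.70985°, λ = -0.97942°: sin φ = 0.773949, cos φ = 0.633248, sin λ = -0.017093, cos λ = 0.999854.
ΔN = −sin φ cos λ·ΔX − sin φ sin λ·ΔY + cos φ·ΔZ = −(0.773949)(0.999854)(331) − (0.773949)(-0.017093)(493) + (0.633248)(-170) = -357.27 m.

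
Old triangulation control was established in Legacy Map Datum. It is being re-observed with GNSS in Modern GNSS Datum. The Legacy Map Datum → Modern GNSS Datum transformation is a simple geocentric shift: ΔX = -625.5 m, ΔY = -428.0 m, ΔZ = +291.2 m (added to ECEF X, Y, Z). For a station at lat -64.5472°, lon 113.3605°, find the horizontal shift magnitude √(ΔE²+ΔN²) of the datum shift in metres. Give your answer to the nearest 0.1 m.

744.0 m

At φ = -64.5472°, λ = 113.3605°: sin φ = -0.902940, cos φ = 0.429767, sin λ = 0.918028, cos λ = -0.396515.
ΔE = −sin λ·ΔX + cos λ·ΔY = −(0.918028)·(-625.5) + (-0.396515)·(-428.0) = 743.94 m.
ΔN = −sin φ cos λ·ΔX − sin φ sin λ·ΔY + cos φ·ΔZ = −(-0.902940)(-0.396515)(-625.5) − (-0.902940)(0.918028)(-428.0) + (0.429767)(291.2) = -5.68 m.
Horizontal magnitude = √(ΔE² + ΔN²) = √(743.94² + (-5.68)²) = 743.96 m.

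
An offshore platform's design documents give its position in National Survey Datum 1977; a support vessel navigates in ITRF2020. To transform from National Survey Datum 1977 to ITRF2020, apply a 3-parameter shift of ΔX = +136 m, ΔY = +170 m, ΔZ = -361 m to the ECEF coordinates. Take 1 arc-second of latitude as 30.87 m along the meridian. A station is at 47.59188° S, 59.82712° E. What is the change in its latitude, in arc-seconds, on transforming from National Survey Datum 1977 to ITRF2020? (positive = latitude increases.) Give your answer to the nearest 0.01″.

Δφ = -2.74″

sin φ = -0.738360, cos φ = 0.674407, sin λ = 0.864513, cos λ = 0.502611.
North component: ΔN = −sin φ cos λ·ΔX − sin φ sin λ·ΔY + cos φ·ΔZ = −(-0.738360)(0.502611)(136) − (-0.738360)(0.864513)(170) + (0.674407)(-361) = -84.48 m.
1° of latitude spans 3600 × 30.87 = 111132 m, so Δφ = -84.48 / 111132 × 3600 = -2.736″.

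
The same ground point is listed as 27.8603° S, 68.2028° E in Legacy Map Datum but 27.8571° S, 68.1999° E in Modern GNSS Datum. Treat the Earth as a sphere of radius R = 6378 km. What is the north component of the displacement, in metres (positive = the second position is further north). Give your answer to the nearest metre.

Δφ = -27.8571° − -27.8603° = +0.0032°; Δλ = 68.1999° − 68.2028° = -0.0029°.
1° along a meridian = πR/180 = 111317 m.
ΔN = Δφ × 111317 = 356.2 m; ΔE = Δλ × 111317 × cos(-27.8603°) = -0.0029 × 111317 × 0.884090 = -285.4 m.

ΔN = 356 m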